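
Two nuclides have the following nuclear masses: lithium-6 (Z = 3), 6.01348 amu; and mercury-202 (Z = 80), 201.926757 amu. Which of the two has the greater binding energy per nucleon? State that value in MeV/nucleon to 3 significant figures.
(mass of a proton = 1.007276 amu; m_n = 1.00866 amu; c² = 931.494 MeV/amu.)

lithium-6: Σm = 3(1.007276) + 3(1.00866) = 6.047808 amu; Δm = 0.034328 amu; E_B = 31.976 MeV; E_B/A = 5.329 MeV
mercury-202: Σm = 80(1.007276) + 122(1.00866) = 203.638600 amu; Δm = 1.711843 amu; E_B = 1594.6 MeV; E_B/A = 7.894 MeV
mercury-202 has the higher binding energy per nucleon, so it is the more tightly bound nucleus.

mercury-202; 7.89 MeV/nucleon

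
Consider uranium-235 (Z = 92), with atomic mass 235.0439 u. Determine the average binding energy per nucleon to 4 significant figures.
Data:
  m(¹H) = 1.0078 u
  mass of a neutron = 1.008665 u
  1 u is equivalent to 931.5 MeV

Total constituent mass: 92 × 1.0078 + 143 × 1.008665 = 236.956695 u
The mass defect is 236.956695 − 235.0439 = 1.912795 u.
E_B = 1.912795 × 931.5 = 1781.77 MeV
BE/A = 1781.77 MeV / 235 = 7.582 MeV/nucleon

7.582 MeV/nucleon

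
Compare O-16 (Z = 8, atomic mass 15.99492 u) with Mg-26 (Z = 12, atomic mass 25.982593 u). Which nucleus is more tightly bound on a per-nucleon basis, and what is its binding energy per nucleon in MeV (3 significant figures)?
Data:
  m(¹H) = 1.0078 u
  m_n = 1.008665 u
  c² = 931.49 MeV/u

Mg-26; 8.32 MeV/nucleon

O-16: Σm = 8(1.0078) + 8(1.008665) = 16.131720 u; Δm = 0.136800 u; E_B = 127.43 MeV; E_B/A = 7.964 MeV
Mg-26: Σm = 12(1.0078) + 14(1.008665) = 26.214910 u; Δm = 0.232317 u; E_B = 216.40 MeV; E_B/A = 8.323 MeV
Mg-26 has the higher binding energy per nucleon, so it is the more tightly bound nucleus.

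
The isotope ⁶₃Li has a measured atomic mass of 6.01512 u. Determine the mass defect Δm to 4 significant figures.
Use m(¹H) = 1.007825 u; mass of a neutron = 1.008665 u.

Mass of separated nucleons = 3(1.007825) + 3(1.008665) = 3.023475 + 3.025995 = 6.049470 u
Mass defect Δm = 6.049470 − 6.01512 = 0.034350 u

0.03435 u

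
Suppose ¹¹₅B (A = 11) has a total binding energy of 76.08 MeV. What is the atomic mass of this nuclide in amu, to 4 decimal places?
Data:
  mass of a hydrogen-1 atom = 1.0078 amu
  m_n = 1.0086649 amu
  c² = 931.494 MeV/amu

11.0093 amu

Mass defect = 76.08 MeV / (931.494 MeV/amu) = 0.081675 amu
Constituent mass = 5(1.0078) + 6(1.0086649) = 11.0909894 amu
Atomic mass = 11.0909894 − 0.081675 = 11.0093144 amu ≈ 11.0093 amu (to 4 decimal places)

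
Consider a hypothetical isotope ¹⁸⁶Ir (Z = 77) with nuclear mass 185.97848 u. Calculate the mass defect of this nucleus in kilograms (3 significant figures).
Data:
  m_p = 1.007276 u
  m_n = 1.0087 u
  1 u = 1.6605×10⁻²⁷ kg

With 77 protons and 109 neutrons (A = 186):
Mass of separated nucleons = 77(1.007276) + 109(1.0087) = 77.560252 + 109.9483 = 187.508552 u
Δm = 187.508552 − 185.97848 = 1.530072 u
In SI units: 1.530072 u × 1.6605×10⁻²⁷ kg/u = 2.5407e-27 kg

2.54e-27 kg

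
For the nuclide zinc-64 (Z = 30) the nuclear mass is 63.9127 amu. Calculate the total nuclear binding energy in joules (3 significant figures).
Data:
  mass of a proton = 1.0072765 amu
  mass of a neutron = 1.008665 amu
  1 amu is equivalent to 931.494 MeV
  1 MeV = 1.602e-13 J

Total constituent mass: 30 × 1.0072765 + 34 × 1.008665 = 64.5129050 amu
Δm = 64.5129050 − 63.9127 = 0.6002050 amu
Converting to energy: 0.6002050 amu × 931.494 MeV/amu = 559.087 MeV
In joules: 559.087 MeV × 1.602e-13 J/MeV = 8.9566e-11 J

8.96e-11 J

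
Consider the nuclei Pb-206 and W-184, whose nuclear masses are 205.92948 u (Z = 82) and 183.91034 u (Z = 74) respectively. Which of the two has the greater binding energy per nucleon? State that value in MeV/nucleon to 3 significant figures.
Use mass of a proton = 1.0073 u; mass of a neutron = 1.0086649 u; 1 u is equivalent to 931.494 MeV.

Pb-206: Σm = 82(1.0073) + 124(1.0086649) = 207.6730476 u; Δm = 1.7435676 u; E_B = 1624.1 MeV; E_B/A = 7.884 MeV
W-184: Σm = 74(1.0073) + 110(1.0086649) = 185.4933390 u; Δm = 1.5829990 u; E_B = 1474.6 MeV; E_B/A = 8.014 MeV
W-184 has the higher binding energy per nucleon, so it is the more tightly bound nucleus.

W-184; 8.01 MeV/nucleon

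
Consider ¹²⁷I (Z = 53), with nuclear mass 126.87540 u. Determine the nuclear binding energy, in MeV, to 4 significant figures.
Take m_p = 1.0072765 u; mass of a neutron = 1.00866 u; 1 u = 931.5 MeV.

With 53 protons and 74 neutrons (A = 127):
Mass of separated nucleons = 53(1.0072765) + 74(1.00866) = 53.3856545 + 74.64084 = 128.0264945 u
Δm = 128.0264945 − 126.87540 = 1.1510945 u
Converting to energy: 1.1510945 u × 931.5 MeV/u = 1072.24 MeV

1072 MeV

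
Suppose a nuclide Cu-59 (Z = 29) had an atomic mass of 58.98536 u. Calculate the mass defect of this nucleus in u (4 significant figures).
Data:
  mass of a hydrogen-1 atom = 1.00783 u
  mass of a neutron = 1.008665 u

With 29 protons and 30 neutrons (A = 59):
Mass of separated nucleons = 29(1.00783) + 30(1.008665) = 29.22707 + 30.259950 = 59.487020 u
The mass defect is 59.487020 − 58.98536 = 0.501660 u.

0.5017 u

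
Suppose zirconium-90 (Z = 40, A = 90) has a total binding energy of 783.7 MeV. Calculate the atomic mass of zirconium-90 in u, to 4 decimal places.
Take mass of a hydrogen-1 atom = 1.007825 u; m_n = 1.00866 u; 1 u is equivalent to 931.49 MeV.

Mass defect = 783.7 MeV / (931.49 MeV/u) = 0.841340 u
Constituent mass = 40(1.007825) + 50(1.00866) = 90.746000 u
Atomic mass = 90.746000 − 0.841340 = 89.904660 u ≈ 89.9047 u (to 4 decimal places)

89.9047 u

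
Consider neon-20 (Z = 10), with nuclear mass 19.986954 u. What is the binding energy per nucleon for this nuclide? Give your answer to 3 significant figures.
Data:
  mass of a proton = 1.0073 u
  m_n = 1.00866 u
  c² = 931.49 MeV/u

Z = 10, so N = A − Z = 20 − 10 = 10.
Mass of separated nucleons = 10(1.0073) + 10(1.00866) = 10.0730 + 10.08660 = 20.15960 u
Mass defect Δm = 20.15960 − 19.986954 = 0.172646 u
Converting to energy: 0.172646 u × 931.49 MeV/u = 160.818 MeV
Per nucleon: 160.818 / 20 = 8.041 MeV

8.04 MeV/nucleon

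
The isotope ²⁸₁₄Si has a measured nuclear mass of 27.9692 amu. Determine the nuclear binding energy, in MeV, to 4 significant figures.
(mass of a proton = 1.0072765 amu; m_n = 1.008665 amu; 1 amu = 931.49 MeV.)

236.6 MeV

Σm = 14·m_p + 14·m_n = 14.1018710 + 14.121310 = 28.2231810 amu
Δm = 28.2231810 − 27.9692 = 0.2539810 amu
E_B = 0.2539810 × 931.49 = 236.581 MeV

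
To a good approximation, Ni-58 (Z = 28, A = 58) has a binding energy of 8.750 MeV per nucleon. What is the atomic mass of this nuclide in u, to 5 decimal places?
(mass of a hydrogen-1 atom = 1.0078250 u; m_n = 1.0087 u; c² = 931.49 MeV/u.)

57.93527 u

Total binding energy = 58 × 8.750 = 507.500 MeV
Mass defect = 507.500 MeV / (931.49 MeV/u) = 0.5448260 u
Constituent mass = 28(1.0078250) + 30(1.0087) = 58.4801000 u
Atomic mass = 58.4801000 − 0.5448260 = 57.9352740 u ≈ 57.93527 u (to 5 decimal places)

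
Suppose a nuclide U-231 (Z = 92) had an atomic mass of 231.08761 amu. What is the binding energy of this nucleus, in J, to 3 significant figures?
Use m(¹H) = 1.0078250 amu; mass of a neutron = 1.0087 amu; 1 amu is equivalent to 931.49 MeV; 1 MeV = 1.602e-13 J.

Z = 92, so N = A − Z = 231 − 92 = 139.
Σm = 92·m(¹H) + 139·m_n = 92.7199000 + 140.2093 = 232.9292000 amu
Δm = 232.9292000 − 231.08761 = 1.8415900 amu
Converting to energy: 1.8415900 amu × 931.49 MeV/amu = 1715.42 MeV
In joules: 1715.42 MeV × 1.602e-13 J/MeV = 2.7481e-10 J

2.75e-10 J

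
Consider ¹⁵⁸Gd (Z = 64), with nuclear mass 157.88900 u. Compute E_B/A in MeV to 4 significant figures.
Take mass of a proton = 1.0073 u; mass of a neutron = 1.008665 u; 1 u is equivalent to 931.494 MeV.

8.211 MeV/nucleon

The nucleus contains 64 protons and 158 − 64 = 94 neutrons.
Total constituent mass: 64 × 1.0073 + 94 × 1.008665 = 159.281710 u
Δm = 159.281710 − 157.88900 = 1.392710 u
E_B = 1.392710 × 931.494 = 1297.30 MeV
BE/A = 1297.30 MeV / 158 = 8.211 MeV/nucleon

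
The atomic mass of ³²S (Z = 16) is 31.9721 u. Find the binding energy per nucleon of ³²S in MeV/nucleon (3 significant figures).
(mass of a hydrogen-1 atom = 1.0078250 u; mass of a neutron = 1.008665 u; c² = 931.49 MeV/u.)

Σm = 16·m(¹H) + 16·m_n = 16.1252000 + 16.138640 = 32.2638400 u
Mass defect Δm = 32.2638400 − 31.9721 = 0.2917400 u
E_B = 0.2917400 × 931.49 = 271.753 MeV
Per nucleon: 271.753 / 32 = 8.492 MeV

8.49 MeV/nucleon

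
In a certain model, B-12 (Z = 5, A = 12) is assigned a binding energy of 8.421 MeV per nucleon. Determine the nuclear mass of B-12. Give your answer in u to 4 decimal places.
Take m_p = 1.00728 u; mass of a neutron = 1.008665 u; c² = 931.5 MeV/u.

Total binding energy = 12 × 8.421 = 101.052 MeV
Mass defect = 101.052 MeV / (931.5 MeV/u) = 0.108483 u
Constituent mass = 5(1.00728) + 7(1.008665) = 12.097055 u
Nuclear mass = 12.097055 − 0.108483 = 11.988572 u ≈ 11.9886 u (to 4 decimal places)

11.9886 u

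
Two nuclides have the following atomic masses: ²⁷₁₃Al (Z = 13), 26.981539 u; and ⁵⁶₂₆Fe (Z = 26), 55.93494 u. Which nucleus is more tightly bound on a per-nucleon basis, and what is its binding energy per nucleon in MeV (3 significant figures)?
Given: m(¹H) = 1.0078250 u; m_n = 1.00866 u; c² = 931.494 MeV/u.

⁵⁶₂₆Fe; 8.79 MeV/nucleon

²⁷₁₃Al: Σm = 13(1.0078250) + 14(1.00866) = 27.2229650 u; Δm = 0.2414260 u; E_B = 224.89 MeV; E_B/A = 8.329 MeV
⁵⁶₂₆Fe: Σm = 26(1.0078250) + 30(1.00866) = 56.4632500 u; Δm = 0.5283100 u; E_B = 492.12 MeV; E_B/A = 8.788 MeV
⁵⁶₂₆Fe has the higher binding energy per nucleon, so it is the more tightly bound nucleus.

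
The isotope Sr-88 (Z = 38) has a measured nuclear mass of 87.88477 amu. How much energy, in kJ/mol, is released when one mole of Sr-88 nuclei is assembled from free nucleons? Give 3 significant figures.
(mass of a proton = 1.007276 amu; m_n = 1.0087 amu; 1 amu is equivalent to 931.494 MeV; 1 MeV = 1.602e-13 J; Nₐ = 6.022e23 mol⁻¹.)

Z = 38, so N = A − Z = 88 − 38 = 50.
Σm = 38·m_p + 50·m_n = 38.276488 + 50.4350 = 88.711488 amu
The mass defect is 88.711488 − 87.88477 = 0.826718 amu.
E_B = 0.826718 × 931.494 = 770.083 MeV
Per nucleus in joules: 770.083 MeV × 1.602e-13 J/MeV = 1.2337e-10 J
Per mole: 1.2337e-10 J × 6.022e23 mol⁻¹ = 7.4293e+13 J/mol

7.43e+10 kJ/mol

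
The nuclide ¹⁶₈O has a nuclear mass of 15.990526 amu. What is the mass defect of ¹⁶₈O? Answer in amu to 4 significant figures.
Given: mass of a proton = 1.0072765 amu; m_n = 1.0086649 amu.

Mass of separated nucleons = 8(1.0072765) + 8(1.0086649) = 8.0582120 + 8.0693192 = 16.1275312 amu
The mass defect is 16.1275312 − 15.990526 = 0.1370052 amu.

0.1370 amu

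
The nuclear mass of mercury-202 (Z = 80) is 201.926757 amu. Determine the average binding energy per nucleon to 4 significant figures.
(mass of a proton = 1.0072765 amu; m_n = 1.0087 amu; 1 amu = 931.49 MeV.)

7.917 MeV/nucleon

With 80 protons and 122 neutrons (A = 202):
Total constituent mass: 80 × 1.0072765 + 122 × 1.0087 = 203.6435200 amu
Δm = 203.6435200 − 201.926757 = 1.7167630 amu
Binding energy = Δm·c² = 1.7167630 × 931.49 MeV/amu = 1599.15 MeV
BE/A = 1599.15 MeV / 202 = 7.917 MeV/nucleon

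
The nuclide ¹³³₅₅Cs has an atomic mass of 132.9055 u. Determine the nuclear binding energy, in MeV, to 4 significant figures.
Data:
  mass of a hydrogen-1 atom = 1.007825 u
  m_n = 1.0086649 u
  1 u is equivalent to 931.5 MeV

With 55 protons and 78 neutrons (A = 133):
Total constituent mass: 55 × 1.007825 + 78 × 1.0086649 = 134.1062372 u
Mass defect Δm = 134.1062372 − 132.9055 = 1.2007372 u
Binding energy = Δm·c² = 1.2007372 × 931.5 MeV/u = 1118.49 MeV

1118 MeV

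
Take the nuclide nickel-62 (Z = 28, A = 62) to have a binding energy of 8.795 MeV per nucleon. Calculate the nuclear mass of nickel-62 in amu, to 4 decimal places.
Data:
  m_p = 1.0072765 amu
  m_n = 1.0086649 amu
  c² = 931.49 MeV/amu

61.9130 amu

Total binding energy = 62 × 8.795 = 545.290 MeV
Mass defect = 545.290 MeV / (931.49 MeV/amu) = 0.585395 amu
Constituent mass = 28(1.0072765) + 34(1.0086649) = 62.4983486 amu
Nuclear mass = 62.4983486 − 0.585395 = 61.9129536 amu ≈ 61.9130 amu (to 4 decimal places)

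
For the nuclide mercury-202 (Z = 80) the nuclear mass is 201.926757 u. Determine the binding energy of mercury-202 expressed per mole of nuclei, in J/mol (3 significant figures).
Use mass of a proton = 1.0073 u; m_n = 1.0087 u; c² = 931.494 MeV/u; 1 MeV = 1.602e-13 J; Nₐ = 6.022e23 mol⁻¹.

1.54e+14 J/mol

With 80 protons and 122 neutrons (A = 202):
Mass of separated nucleons = 80(1.0073) + 122(1.0087) = 80.5840 + 123.0614 = 203.6454 u
Δm = 203.6454 − 201.926757 = 1.718643 u
Binding energy = Δm·c² = 1.718643 × 931.494 MeV/u = 1600.91 MeV
Per nucleus in joules: 1600.91 MeV × 1.602e-13 J/MeV = 2.5647e-10 J
Per mole: 2.5647e-10 J × 6.022e23 mol⁻¹ = 1.5445e+14 J/mol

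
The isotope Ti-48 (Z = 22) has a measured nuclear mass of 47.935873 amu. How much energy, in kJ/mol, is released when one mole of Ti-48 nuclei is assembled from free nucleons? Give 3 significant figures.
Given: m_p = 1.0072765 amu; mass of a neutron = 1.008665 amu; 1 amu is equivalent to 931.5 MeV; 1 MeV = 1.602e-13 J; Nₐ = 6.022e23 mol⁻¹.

4.04e+10 kJ/mol

With 22 protons and 26 neutrons (A = 48):
Σm = 22·m_p + 26·m_n = 22.1600830 + 26.225290 = 48.3853730 amu
Δm = 48.3853730 − 47.935873 = 0.4495000 amu
Converting to energy: 0.4495000 amu × 931.5 MeV/amu = 418.709 MeV
Per nucleus in joules: 418.709 MeV × 1.602e-13 J/MeV = 6.7077e-11 J
Per mole: 6.7077e-11 J × 6.022e23 mol⁻¹ = 4.0394e+13 J/mol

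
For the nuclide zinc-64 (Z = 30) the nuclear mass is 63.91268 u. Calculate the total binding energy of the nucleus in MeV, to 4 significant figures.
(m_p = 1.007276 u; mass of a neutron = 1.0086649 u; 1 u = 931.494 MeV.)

559.1 MeV

Total constituent mass: 30 × 1.007276 + 34 × 1.0086649 = 64.5128866 u
Δm = 64.5128866 − 63.91268 = 0.6002066 u
E_B = 0.6002066 × 931.494 = 559.089 MeV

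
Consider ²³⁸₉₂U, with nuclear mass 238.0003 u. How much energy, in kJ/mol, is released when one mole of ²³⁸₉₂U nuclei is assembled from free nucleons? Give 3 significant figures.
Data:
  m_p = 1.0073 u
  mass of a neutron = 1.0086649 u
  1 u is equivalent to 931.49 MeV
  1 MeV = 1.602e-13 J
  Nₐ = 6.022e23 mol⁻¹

Mass of separated nucleons = 92(1.0073) + 146(1.0086649) = 92.6716 + 147.2650754 = 239.9366754 u
Δm = 239.9366754 − 238.0003 = 1.9363754 u
Binding energy = Δm·c² = 1.9363754 × 931.49 MeV/u = 1803.71 MeV
Per nucleus in joules: 1803.71 MeV × 1.602e-13 J/MeV = 2.8895e-10 J
Per mole: 2.8895e-10 J × 6.022e23 mol⁻¹ = 1.7401e+14 J/mol

1.74e+11 kJ/mol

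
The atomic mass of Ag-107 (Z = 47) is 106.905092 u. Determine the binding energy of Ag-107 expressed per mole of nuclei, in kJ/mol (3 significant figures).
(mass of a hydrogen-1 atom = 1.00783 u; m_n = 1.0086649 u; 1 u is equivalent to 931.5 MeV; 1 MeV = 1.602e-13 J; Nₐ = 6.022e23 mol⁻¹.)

The nucleus contains 47 protons and 107 − 47 = 60 neutrons.
Mass of separated nucleons = 47(1.00783) + 60(1.0086649) = 47.36801 + 60.5198940 = 107.8879040 u
Δm = 107.8879040 − 106.905092 = 0.9828120 u
E_B = 0.9828120 × 931.5 = 915.489 MeV
Per nucleus in joules: 915.489 MeV × 1.602e-13 J/MeV = 1.4666e-10 J
Per mole: 1.4666e-10 J × 6.022e23 mol⁻¹ = 8.8319e+13 J/mol

8.83e+10 kJ/mol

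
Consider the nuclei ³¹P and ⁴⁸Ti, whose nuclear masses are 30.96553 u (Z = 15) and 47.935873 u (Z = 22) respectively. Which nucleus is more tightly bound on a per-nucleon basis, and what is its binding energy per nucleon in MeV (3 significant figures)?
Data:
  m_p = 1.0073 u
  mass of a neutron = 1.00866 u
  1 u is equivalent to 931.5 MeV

⁴⁸Ti; 8.73 MeV/nucleon

³¹P: Σm = 15(1.0073) + 16(1.00866) = 31.24806 u; Δm = 0.28253 u; E_B = 263.18 MeV; E_B/A = 8.490 MeV
⁴⁸Ti: Σm = 22(1.0073) + 26(1.00866) = 48.38576 u; Δm = 0.449887 u; E_B = 419.07 MeV; E_B/A = 8.731 MeV
⁴⁸Ti has the higher binding energy per nucleon, so it is the more tightly bound nucleus.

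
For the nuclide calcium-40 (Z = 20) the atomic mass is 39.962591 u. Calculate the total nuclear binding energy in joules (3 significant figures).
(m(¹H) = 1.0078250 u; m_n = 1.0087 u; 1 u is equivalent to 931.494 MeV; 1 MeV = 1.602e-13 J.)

5.49e-11 J

With 20 protons and 20 neutrons (A = 40):
Total constituent mass: 20 × 1.0078250 + 20 × 1.0087 = 40.3305000 u
The mass defect is 40.3305000 − 39.962591 = 0.3679090 u.
Binding energy = Δm·c² = 0.3679090 × 931.494 MeV/u = 342.705 MeV
In joules: 342.705 MeV × 1.602e-13 J/MeV = 5.4901e-11 J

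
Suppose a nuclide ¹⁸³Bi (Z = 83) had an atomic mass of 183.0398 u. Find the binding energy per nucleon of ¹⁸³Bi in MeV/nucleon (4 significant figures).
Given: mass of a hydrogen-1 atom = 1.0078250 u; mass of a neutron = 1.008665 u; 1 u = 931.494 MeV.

7.514 MeV/nucleon

Mass of separated nucleons = 83(1.0078250) + 100(1.008665) = 83.6494750 + 100.866500 = 184.5159750 u
The mass defect is 184.5159750 − 183.0398 = 1.4761750 u.
Binding energy = Δm·c² = 1.4761750 × 931.494 MeV/u = 1375.05 MeV
BE/A = 1375.05 MeV / 183 = 7.514 MeV/nucleon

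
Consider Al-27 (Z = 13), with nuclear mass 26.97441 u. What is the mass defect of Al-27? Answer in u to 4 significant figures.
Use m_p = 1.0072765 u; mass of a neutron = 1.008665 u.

The nucleus contains 13 protons and 27 − 13 = 14 neutrons.
Mass of separated nucleons = 13(1.0072765) + 14(1.008665) = 13.0945945 + 14.121310 = 27.2159045 u
Mass defect Δm = 27.2159045 − 26.97441 = 0.2414945 u

0.2415 u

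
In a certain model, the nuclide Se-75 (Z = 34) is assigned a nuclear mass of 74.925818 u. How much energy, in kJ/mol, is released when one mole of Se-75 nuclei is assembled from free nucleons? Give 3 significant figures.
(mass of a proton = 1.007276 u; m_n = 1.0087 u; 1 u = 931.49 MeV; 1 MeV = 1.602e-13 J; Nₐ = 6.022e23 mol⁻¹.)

The nucleus contains 34 protons and 75 − 34 = 41 neutrons.
Mass of separated nucleons = 34(1.007276) + 41(1.0087) = 34.247384 + 41.3567 = 75.604084 u
The mass defect is 75.604084 − 74.925818 = 0.678266 u.
Converting to energy: 0.678266 u × 931.49 MeV/u = 631.798 MeV
Per nucleus in joules: 631.798 MeV × 1.602e-13 J/MeV = 1.01214e-10 J
Per mole: 1.01214e-10 J × 6.022e23 mol⁻¹ = 6.0951e+13 J/mol

6.10e+10 kJ/mol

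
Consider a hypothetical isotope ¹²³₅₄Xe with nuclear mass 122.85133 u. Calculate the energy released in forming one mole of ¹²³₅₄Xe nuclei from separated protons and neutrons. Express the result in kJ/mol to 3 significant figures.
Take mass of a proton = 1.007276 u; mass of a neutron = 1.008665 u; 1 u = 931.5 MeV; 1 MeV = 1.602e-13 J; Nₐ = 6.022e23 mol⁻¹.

1.02e+11 kJ/mol

The nucleus contains 54 protons and 123 − 54 = 69 neutrons.
Σm = 54·m_p + 69·m_n = 54.392904 + 69.597885 = 123.990789 u
Δm = 123.990789 − 122.85133 = 1.139459 u
E_B = 1.139459 × 931.5 = 1061.41 MeV
Per nucleus in joules: 1061.41 MeV × 1.602e-13 J/MeV = 1.7004e-10 J
Per mole: 1.7004e-10 J × 6.022e23 mol⁻¹ = 1.0240e+14 J/mol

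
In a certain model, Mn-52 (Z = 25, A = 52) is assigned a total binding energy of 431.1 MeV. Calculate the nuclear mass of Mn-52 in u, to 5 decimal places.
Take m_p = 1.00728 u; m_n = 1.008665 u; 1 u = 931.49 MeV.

51.95315 u

Mass defect = 431.1 MeV / (931.49 MeV/u) = 0.4628069 u
Constituent mass = 25(1.00728) + 27(1.008665) = 52.415955 u
Nuclear mass = 52.415955 − 0.4628069 = 51.9531481 u ≈ 51.95315 u (to 5 decimal places)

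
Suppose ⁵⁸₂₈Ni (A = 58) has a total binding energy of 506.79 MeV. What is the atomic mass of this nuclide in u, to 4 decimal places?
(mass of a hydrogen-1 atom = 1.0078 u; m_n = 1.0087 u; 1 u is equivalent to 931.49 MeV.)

Mass defect = 506.79 MeV / (931.49 MeV/u) = 0.544064 u
Constituent mass = 28(1.0078) + 30(1.0087) = 58.4794 u
Atomic mass = 58.4794 − 0.544064 = 57.935336 u ≈ 57.9353 u (to 4 decimal places)

57.9353 u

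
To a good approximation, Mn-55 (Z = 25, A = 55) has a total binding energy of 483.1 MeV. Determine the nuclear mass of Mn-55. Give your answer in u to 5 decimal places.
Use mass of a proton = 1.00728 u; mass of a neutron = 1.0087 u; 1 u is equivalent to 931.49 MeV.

54.92437 u

Mass defect = 483.1 MeV / (931.49 MeV/u) = 0.5186314 u
Constituent mass = 25(1.00728) + 30(1.0087) = 55.44300 u
Nuclear mass = 55.44300 − 0.5186314 = 54.9243686 u ≈ 54.92437 u (to 5 decimal places)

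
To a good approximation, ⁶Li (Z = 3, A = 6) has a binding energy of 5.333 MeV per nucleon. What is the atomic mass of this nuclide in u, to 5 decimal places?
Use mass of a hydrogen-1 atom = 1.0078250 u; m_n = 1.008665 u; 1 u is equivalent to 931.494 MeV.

Total binding energy = 6 × 5.333 = 31.998 MeV
Mass defect = 31.998 MeV / (931.494 MeV/u) = 0.0343513 u
Constituent mass = 3(1.0078250) + 3(1.008665) = 6.0494700 u
Atomic mass = 6.0494700 − 0.0343513 = 6.0151187 u ≈ 6.01512 u (to 5 decimal places)

6.01512 u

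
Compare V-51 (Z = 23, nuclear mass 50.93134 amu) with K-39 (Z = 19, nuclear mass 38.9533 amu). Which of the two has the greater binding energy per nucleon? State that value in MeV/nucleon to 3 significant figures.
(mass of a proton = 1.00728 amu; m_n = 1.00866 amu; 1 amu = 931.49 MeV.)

V-51; 8.74 MeV/nucleon

V-51: Σm = 23(1.00728) + 28(1.00866) = 51.40992 amu; Δm = 0.47858 amu; E_B = 445.79 MeV; E_B/A = 8.741 MeV
K-39: Σm = 19(1.00728) + 20(1.00866) = 39.31152 amu; Δm = 0.35822 amu; E_B = 333.68 MeV; E_B/A = 8.556 MeV
V-51 has the higher binding energy per nucleon, so it is the more tightly bound nucleus.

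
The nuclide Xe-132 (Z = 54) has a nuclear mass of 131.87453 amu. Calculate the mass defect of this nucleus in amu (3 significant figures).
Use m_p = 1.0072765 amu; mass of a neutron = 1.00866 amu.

Z = 54, so N = A − Z = 132 − 54 = 78.
Σm = 54·m_p + 78·m_n = 54.3929310 + 78.67548 = 133.0684110 amu
Δm = 133.0684110 − 131.87453 = 1.1938810 amu

1.19 amu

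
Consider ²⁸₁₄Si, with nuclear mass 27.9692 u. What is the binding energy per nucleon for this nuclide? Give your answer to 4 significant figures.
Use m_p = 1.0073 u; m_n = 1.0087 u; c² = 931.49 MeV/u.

The nucleus contains 14 protons and 28 − 14 = 14 neutrons.
Total constituent mass: 14 × 1.0073 + 14 × 1.0087 = 28.2240 u
The mass defect is 28.2240 − 27.9692 = 0.2548 u.
Converting to energy: 0.2548 u × 931.49 MeV/u = 237.344 MeV
Dividing by A = 28 gives 8.477 MeV per nucleon.

8.477 MeV/nucleon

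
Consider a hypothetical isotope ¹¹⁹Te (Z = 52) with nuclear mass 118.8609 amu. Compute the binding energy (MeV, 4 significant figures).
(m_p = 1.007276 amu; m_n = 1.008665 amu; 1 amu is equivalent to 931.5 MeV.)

1023 MeV

The nucleus contains 52 protons and 119 − 52 = 67 neutrons.
Mass of separated nucleons = 52(1.007276) + 67(1.008665) = 52.378352 + 67.580555 = 119.958907 amu
Mass defect Δm = 119.958907 − 118.8609 = 1.098007 amu
E_B = 1.098007 × 931.5 = 1022.79 MeV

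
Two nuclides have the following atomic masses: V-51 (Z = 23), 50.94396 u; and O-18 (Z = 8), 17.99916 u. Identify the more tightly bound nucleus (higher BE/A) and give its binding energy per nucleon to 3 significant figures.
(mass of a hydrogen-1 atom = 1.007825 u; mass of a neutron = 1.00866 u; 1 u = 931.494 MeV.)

V-51: Σm = 23(1.007825) + 28(1.00866) = 51.422455 u; Δm = 0.478495 u; E_B = 445.72 MeV; E_B/A = 8.740 MeV
O-18: Σm = 8(1.007825) + 10(1.00866) = 18.149200 u; Δm = 0.150040 u; E_B = 139.761 MeV; E_B/A = 7.7645 MeV
V-51 has the higher binding energy per nucleon, so it is the more tightly bound nucleus.

V-51; 8.74 MeV/nucleon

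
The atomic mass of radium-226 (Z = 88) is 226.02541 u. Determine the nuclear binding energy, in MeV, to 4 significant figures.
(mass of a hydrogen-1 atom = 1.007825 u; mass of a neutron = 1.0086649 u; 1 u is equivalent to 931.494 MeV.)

1732 MeV

Z = 88, so N = A − Z = 226 − 88 = 138.
Mass of separated nucleons = 88(1.007825) + 138(1.0086649) = 88.688600 + 139.1957562 = 227.8843562 u
Mass defect Δm = 227.8843562 − 226.02541 = 1.8589462 u
E_B = 1.8589462 × 931.494 = 1731.60 MeV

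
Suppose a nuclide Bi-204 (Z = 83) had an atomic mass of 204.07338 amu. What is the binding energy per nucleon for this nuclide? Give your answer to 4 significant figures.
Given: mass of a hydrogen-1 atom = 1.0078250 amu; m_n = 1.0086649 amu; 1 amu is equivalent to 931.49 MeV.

With 83 protons and 121 neutrons (A = 204):
Mass of separated nucleons = 83(1.0078250) + 121(1.0086649) = 83.6494750 + 122.0484529 = 205.6979279 amu
Mass defect Δm = 205.6979279 − 204.07338 = 1.6245479 amu
E_B = 1.6245479 × 931.49 = 1513.25 MeV
Per nucleon: 1513.25 / 204 = 7.418 MeV

7.418 MeV/nucleon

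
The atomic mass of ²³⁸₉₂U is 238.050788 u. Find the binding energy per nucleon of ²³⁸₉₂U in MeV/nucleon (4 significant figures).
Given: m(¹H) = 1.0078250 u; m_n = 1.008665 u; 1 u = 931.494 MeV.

7.570 MeV/nucleon

Mass of separated nucleons = 92(1.0078250) + 146(1.008665) = 92.7199000 + 147.265090 = 239.9849900 u
Mass defect Δm = 239.9849900 − 238.050788 = 1.9342020 u
Converting to energy: 1.9342020 u × 931.494 MeV/u = 1801.70 MeV
BE/A = 1801.70 MeV / 238 = 7.570 MeV/nucleon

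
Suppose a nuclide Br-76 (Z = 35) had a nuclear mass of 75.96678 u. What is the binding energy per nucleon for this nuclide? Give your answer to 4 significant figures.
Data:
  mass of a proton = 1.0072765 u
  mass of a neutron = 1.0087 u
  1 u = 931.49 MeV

Z = 35, so N = A − Z = 76 − 35 = 41.
Mass of separated nucleons = 35(1.0072765) + 41(1.0087) = 35.2546775 + 41.3567 = 76.6113775 u
Δm = 76.6113775 − 75.96678 = 0.6445975 u
Converting to energy: 0.6445975 u × 931.49 MeV/u = 600.436 MeV
BE/A = 600.436 MeV / 76 = 7.900 MeV/nucleon

7.900 MeV/nucleon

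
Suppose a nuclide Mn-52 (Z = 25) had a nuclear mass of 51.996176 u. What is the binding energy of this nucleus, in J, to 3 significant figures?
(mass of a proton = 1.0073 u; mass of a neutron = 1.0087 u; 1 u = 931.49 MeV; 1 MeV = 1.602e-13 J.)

Σm = 25·m_p + 27·m_n = 25.1825 + 27.2349 = 52.4174 u
Δm = 52.4174 − 51.996176 = 0.421224 u
Converting to energy: 0.421224 u × 931.49 MeV/u = 392.366 MeV
In joules: 392.366 MeV × 1.602e-13 J/MeV = 6.2857e-11 J

6.29e-11 J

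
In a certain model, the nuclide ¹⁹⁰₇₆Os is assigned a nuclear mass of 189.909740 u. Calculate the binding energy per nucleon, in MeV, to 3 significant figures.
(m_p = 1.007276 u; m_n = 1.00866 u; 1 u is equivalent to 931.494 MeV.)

7.99 MeV/nucleon

Total constituent mass: 76 × 1.007276 + 114 × 1.00866 = 191.540216 u
Mass defect Δm = 191.540216 − 189.909740 = 1.630476 u
Binding energy = Δm·c² = 1.630476 × 931.494 MeV/u = 1518.78 MeV
Per nucleon: 1518.78 / 190 = 7.994 MeV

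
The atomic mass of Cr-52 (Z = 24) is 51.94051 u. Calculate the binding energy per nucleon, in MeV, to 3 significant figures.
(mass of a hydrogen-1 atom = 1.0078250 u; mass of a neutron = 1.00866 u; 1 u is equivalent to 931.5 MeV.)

8.77 MeV/nucleon

Total constituent mass: 24 × 1.0078250 + 28 × 1.00866 = 52.4302800 u
Δm = 52.4302800 − 51.94051 = 0.4897700 u
Converting to energy: 0.4897700 u × 931.5 MeV/u = 456.221 MeV
Per nucleon: 456.221 / 52 = 8.773 MeV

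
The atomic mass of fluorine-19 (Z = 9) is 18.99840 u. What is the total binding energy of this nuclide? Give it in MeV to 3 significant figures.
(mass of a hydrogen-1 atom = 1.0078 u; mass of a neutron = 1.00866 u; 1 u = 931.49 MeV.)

148 MeV

Mass of separated nucleons = 9(1.0078) + 10(1.00866) = 9.0702 + 10.08660 = 19.15680 u
Δm = 19.15680 − 18.99840 = 0.15840 u
E_B = 0.15840 × 931.49 = 147.548 MeV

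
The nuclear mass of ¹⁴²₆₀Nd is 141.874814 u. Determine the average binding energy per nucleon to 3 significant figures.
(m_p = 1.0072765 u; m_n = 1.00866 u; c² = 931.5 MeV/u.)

With 60 protons and 82 neutrons (A = 142):
Σm = 60·m_p + 82·m_n = 60.4365900 + 82.71012 = 143.1467100 u
Δm = 143.1467100 − 141.874814 = 1.2718960 u
E_B = 1.2718960 × 931.5 = 1184.77 MeV
Dividing by A = 142 gives 8.343 MeV per nucleon.

8.34 MeV/nucleon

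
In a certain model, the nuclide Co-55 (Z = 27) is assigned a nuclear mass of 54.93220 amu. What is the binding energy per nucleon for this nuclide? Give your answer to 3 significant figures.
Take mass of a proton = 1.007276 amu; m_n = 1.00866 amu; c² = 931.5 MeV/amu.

Total constituent mass: 27 × 1.007276 + 28 × 1.00866 = 55.438932 amu
Δm = 55.438932 − 54.93220 = 0.506732 amu
E_B = 0.506732 × 931.5 = 472.021 MeV
Per nucleon: 472.021 / 55 = 8.582 MeV

8.58 MeV/nucleon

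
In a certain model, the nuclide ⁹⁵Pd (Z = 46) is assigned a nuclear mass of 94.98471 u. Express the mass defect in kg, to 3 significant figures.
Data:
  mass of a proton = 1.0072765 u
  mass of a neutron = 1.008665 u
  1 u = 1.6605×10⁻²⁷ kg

1.29e-27 kg

Total constituent mass: 46 × 1.0072765 + 49 × 1.008665 = 95.7593040 u
The mass defect is 95.7593040 − 94.98471 = 0.7745940 u.
In SI units: 0.7745940 u × 1.6605×10⁻²⁷ kg/u = 1.2862e-27 kg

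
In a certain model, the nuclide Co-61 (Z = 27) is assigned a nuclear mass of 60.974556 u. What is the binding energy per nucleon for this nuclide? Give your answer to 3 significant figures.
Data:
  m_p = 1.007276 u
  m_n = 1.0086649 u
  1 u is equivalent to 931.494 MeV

7.89 MeV/nucleon

With 27 protons and 34 neutrons (A = 61):
Total constituent mass: 27 × 1.007276 + 34 × 1.0086649 = 61.4910586 u
Mass defect Δm = 61.4910586 − 60.974556 = 0.5165026 u
E_B = 0.5165026 × 931.494 = 481.119 MeV
Per nucleon: 481.119 / 61 = 7.887 MeV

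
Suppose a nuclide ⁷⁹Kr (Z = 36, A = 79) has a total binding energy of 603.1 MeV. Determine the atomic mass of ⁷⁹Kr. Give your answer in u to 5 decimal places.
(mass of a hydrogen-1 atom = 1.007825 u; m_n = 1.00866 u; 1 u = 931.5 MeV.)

79.00663 u

Mass defect = 603.1 MeV / (931.5 MeV/u) = 0.6474503 u
Constituent mass = 36(1.007825) + 43(1.00866) = 79.654080 u
Atomic mass = 79.654080 − 0.6474503 = 79.0066297 u ≈ 79.00663 u (to 5 decimal places)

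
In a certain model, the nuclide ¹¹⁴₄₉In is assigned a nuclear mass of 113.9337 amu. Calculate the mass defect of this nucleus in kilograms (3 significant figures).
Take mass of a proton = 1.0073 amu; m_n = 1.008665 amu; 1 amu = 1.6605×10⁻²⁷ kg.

1.64e-27 kg

Z = 49, so N = A − Z = 114 − 49 = 65.
Total constituent mass: 49 × 1.0073 + 65 × 1.008665 = 114.920925 amu
Δm = 114.920925 − 113.9337 = 0.987225 amu
In SI units: 0.987225 amu × 1.6605×10⁻²⁷ kg/amu = 1.6393e-27 kg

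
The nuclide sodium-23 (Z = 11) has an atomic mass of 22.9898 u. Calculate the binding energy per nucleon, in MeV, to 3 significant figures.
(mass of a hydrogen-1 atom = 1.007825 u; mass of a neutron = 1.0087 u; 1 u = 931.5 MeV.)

8.13 MeV/nucleon

With 11 protons and 12 neutrons (A = 23):
Total constituent mass: 11 × 1.007825 + 12 × 1.0087 = 23.190475 u
The mass defect is 23.190475 − 22.9898 = 0.200675 u.
Converting to energy: 0.200675 u × 931.5 MeV/u = 186.929 MeV
BE/A = 186.929 MeV / 23 = 8.127 MeV/nucleon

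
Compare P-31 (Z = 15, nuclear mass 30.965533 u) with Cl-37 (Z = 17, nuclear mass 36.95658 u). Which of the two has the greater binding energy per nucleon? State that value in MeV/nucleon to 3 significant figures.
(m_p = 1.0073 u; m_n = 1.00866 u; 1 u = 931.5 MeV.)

P-31: Σm = 15(1.0073) + 16(1.00866) = 31.24806 u; Δm = 0.282527 u; E_B = 263.17 MeV; E_B/A = 8.489 MeV
Cl-37: Σm = 17(1.0073) + 20(1.00866) = 37.29730 u; Δm = 0.34072 u; E_B = 317.38 MeV; E_B/A = 8.578 MeV
Cl-37 has the higher binding energy per nucleon, so it is the more tightly bound nucleus.

Cl-37; 8.58 MeV/nucleon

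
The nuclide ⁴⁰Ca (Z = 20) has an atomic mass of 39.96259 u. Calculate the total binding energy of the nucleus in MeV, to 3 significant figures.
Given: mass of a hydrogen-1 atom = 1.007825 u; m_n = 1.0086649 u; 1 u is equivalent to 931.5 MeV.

The nucleus contains 20 protons and 40 − 20 = 20 neutrons.
Total constituent mass: 20 × 1.007825 + 20 × 1.0086649 = 40.3297980 u
Mass defect Δm = 40.3297980 − 39.96259 = 0.3672080 u
Converting to energy: 0.3672080 u × 931.5 MeV/u = 342.054 MeV

342 MeV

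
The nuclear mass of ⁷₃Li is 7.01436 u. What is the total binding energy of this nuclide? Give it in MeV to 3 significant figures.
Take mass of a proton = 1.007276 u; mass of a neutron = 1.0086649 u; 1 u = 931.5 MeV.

Σm = 3·m_p + 4·m_n = 3.021828 + 4.0346596 = 7.0564876 u
Mass defect Δm = 7.0564876 − 7.01436 = 0.0421276 u
Binding energy = Δm·c² = 0.0421276 × 931.5 MeV/u = 39.2419 MeV

39.2 MeV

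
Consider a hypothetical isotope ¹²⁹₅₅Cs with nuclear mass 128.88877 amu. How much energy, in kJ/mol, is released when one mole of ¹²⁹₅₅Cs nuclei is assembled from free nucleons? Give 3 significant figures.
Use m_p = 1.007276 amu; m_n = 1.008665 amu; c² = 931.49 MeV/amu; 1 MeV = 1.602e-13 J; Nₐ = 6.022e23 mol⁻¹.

1.04e+11 kJ/mol

Σm = 55·m_p + 74·m_n = 55.400180 + 74.641210 = 130.041390 amu
Δm = 130.041390 − 128.88877 = 1.152620 amu
Converting to energy: 1.152620 amu × 931.49 MeV/amu = 1073.65 MeV
Per nucleus in joules: 1073.65 MeV × 1.602e-13 J/MeV = 1.7200e-10 J
Per mole: 1.7200e-10 J × 6.022e23 mol⁻¹ = 1.0358e+14 J/mol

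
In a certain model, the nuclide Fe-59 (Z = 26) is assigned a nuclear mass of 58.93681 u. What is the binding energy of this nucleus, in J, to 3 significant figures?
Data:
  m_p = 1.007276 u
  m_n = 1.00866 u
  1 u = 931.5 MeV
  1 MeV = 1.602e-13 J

Mass of separated nucleons = 26(1.007276) + 33(1.00866) = 26.189176 + 33.28578 = 59.474956 u
Mass defect Δm = 59.474956 − 58.93681 = 0.538146 u
Converting to energy: 0.538146 u × 931.5 MeV/u = 501.283 MeV
In joules: 501.283 MeV × 1.602e-13 J/MeV = 8.0306e-11 J

8.03e-11 J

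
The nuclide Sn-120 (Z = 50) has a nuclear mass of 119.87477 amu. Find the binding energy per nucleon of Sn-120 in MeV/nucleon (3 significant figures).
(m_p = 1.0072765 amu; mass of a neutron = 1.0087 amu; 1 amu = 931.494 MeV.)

Z = 50, so N = A − Z = 120 − 50 = 70.
Mass of separated nucleons = 50(1.0072765) + 70(1.0087) = 50.3638250 + 70.6090 = 120.9728250 amu
Δm = 120.9728250 − 119.87477 = 1.0980550 amu
Binding energy = Δm·c² = 1.0980550 × 931.494 MeV/amu = 1022.83 MeV
BE/A = 1022.83 MeV / 120 = 8.524 MeV/nucleon

8.52 MeV/nucleon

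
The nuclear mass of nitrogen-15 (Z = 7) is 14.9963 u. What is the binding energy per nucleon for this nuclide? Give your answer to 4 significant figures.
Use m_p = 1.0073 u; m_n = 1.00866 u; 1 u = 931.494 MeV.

7.705 MeV/nucleon

The nucleus contains 7 protons and 15 − 7 = 8 neutrons.
Total constituent mass: 7 × 1.0073 + 8 × 1.00866 = 15.12038 u
Δm = 15.12038 − 14.9963 = 0.12408 u
Binding energy = Δm·c² = 0.12408 × 931.494 MeV/u = 115.580 MeV
Per nucleon: 115.580 / 15 = 7.705 MeV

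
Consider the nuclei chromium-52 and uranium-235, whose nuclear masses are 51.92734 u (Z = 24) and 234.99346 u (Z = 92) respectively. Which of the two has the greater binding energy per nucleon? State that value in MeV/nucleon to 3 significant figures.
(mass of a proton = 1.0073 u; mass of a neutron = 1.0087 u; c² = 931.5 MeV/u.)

chromium-52; 8.80 MeV/nucleon

chromium-52: Σm = 24(1.0073) + 28(1.0087) = 52.4188 u; Δm = 0.49146 u; E_B = 457.79 MeV; E_B/A = 8.804 MeV
uranium-235: Σm = 92(1.0073) + 143(1.0087) = 236.9157 u; Δm = 1.92224 u; E_B = 1790.57 MeV; E_B/A = 7.619 MeV
chromium-52 has the higher binding energy per nucleon, so it is the more tightly bound nucleus.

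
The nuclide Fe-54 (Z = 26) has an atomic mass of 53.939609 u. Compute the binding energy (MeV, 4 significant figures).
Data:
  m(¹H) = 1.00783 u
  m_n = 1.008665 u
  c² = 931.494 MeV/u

Z = 26, so N = A − Z = 54 − 26 = 28.
Mass of separated nucleons = 26(1.00783) + 28(1.008665) = 26.20358 + 28.242620 = 54.446200 u
The mass defect is 54.446200 − 53.939609 = 0.506591 u.
Converting to energy: 0.506591 u × 931.494 MeV/u = 471.886 MeV

471.9 MeV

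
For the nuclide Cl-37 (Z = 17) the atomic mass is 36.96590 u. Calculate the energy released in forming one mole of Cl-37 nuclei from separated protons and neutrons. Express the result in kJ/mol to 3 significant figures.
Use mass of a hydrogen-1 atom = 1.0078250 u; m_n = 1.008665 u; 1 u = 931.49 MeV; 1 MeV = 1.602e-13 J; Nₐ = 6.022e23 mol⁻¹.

With 17 protons and 20 neutrons (A = 37):
Mass of separated nucleons = 17(1.0078250) + 20(1.008665) = 17.1330250 + 20.173300 = 37.3063250 u
Δm = 37.3063250 − 36.96590 = 0.3404250 u
Converting to energy: 0.3404250 u × 931.49 MeV/u = 317.102 MeV
Per nucleus in joules: 317.102 MeV × 1.602e-13 J/MeV = 5.0800e-11 J
Per mole: 5.0800e-11 J × 6.022e23 mol⁻¹ = 3.0592e+13 J/mol

3.06e+10 kJ/mol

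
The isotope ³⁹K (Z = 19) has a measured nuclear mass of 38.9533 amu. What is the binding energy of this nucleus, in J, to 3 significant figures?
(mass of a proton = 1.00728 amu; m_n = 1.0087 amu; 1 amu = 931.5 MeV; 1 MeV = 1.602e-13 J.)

Z = 19, so N = A − Z = 39 − 19 = 20.
Σm = 19·m_p + 20·m_n = 19.13832 + 20.1740 = 39.31232 amu
Δm = 39.31232 − 38.9533 = 0.35902 amu
E_B = 0.35902 × 931.5 = 334.427 MeV
In joules: 334.427 MeV × 1.602e-13 J/MeV = 5.3575e-11 J

5.36e-11 J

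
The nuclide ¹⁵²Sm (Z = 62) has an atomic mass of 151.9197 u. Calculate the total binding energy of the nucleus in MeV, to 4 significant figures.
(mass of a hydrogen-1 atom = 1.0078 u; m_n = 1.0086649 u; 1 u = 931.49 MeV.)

1252 MeV

The nucleus contains 62 protons and 152 − 62 = 90 neutrons.
Mass of separated nucleons = 62(1.0078) + 90(1.0086649) = 62.4836 + 90.7798410 = 153.2634410 u
Mass defect Δm = 153.2634410 − 151.9197 = 1.3437410 u
E_B = 1.3437410 × 931.49 = 1251.68 MeV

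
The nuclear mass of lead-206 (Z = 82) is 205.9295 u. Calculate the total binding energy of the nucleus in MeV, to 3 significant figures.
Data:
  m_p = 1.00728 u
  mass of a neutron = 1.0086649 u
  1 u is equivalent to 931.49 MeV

1620 MeV

The nucleus contains 82 protons and 206 − 82 = 124 neutrons.
Mass of separated nucleons = 82(1.00728) + 124(1.0086649) = 82.59696 + 125.0744476 = 207.6714076 u
Mass defect Δm = 207.6714076 − 205.9295 = 1.7419076 u
E_B = 1.7419076 × 931.49 = 1622.57 MeV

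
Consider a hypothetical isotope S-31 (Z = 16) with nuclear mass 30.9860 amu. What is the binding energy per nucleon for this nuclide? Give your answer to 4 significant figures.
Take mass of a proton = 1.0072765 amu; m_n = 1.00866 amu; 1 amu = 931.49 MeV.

The nucleus contains 16 protons and 31 − 16 = 15 neutrons.
Total constituent mass: 16 × 1.0072765 + 15 × 1.00866 = 31.2463240 amu
Mass defect Δm = 31.2463240 − 30.9860 = 0.2603240 amu
Converting to energy: 0.2603240 amu × 931.49 MeV/amu = 242.489 MeV
Per nucleon: 242.489 / 31 = 7.822 MeV

7.822 MeV/nucleon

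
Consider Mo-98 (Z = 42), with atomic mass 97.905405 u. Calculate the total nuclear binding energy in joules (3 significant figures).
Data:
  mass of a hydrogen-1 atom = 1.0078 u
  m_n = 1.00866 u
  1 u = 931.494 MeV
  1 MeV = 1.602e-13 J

1.35e-10 J

Σm = 42·m(¹H) + 56·m_n = 42.3276 + 56.48496 = 98.81256 u
Δm = 98.81256 − 97.905405 = 0.907155 u
Converting to energy: 0.907155 u × 931.494 MeV/u = 845.009 MeV
In joules: 845.009 MeV × 1.602e-13 J/MeV = 1.3537e-10 J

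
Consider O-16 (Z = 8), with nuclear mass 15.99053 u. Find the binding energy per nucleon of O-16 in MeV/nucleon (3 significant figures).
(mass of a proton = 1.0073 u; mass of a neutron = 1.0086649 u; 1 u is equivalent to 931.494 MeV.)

Total constituent mass: 8 × 1.0073 + 8 × 1.0086649 = 16.1277192 u
Δm = 16.1277192 − 15.99053 = 0.1371892 u
E_B = 0.1371892 × 931.494 = 127.791 MeV
Per nucleon: 127.791 / 16 = 7.987 MeV

7.99 MeV/nucleon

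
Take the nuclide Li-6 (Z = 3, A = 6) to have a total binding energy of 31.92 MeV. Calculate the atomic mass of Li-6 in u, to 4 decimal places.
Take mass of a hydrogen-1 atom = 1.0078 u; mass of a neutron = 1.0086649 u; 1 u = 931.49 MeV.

Mass defect = 31.92 MeV / (931.49 MeV/u) = 0.034268 u
Constituent mass = 3(1.0078) + 3(1.0086649) = 6.0493947 u
Atomic mass = 6.0493947 − 0.034268 = 6.0151267 u ≈ 6.0151 u (to 4 decimal places)

6.0151 u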